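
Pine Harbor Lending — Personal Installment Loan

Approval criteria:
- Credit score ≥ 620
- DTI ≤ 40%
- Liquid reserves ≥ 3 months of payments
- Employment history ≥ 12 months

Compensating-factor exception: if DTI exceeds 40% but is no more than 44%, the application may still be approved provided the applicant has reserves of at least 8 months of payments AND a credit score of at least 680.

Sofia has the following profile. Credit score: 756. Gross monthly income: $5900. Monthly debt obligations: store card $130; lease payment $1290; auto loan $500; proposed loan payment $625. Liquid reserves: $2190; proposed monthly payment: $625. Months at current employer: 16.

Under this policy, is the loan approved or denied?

Credit score 756 ≥ 620 (meets base)
Total debts = (130 + 1,290 + 500 + 625) = 2,545. DTI: 2,545 ÷ 5,900 = 43.1%, over the 40% base limit.
Reserves = 2,190/625 = 3.5 months ≥ 3
Employment 16 ≥ 12 months
43.1% falls in the override range (40%–44%), so the compensating-factor test applies.
Reserves 3.5 < 8 months; credit score 756 ≥ 680.
Override conditions not both satisfied; exception does not apply.

Denied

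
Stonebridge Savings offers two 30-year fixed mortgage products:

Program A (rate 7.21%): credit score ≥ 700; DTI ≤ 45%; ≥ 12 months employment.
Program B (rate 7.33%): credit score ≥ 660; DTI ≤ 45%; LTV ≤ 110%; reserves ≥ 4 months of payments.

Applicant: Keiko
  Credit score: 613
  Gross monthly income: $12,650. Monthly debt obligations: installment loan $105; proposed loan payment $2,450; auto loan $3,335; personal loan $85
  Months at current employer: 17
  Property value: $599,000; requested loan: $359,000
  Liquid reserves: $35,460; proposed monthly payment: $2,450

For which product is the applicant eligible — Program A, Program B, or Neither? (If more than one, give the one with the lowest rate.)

Total debts = (105 + 2,450 + 3,335 + 85) = 5,975; DTI = 5,975/12,650 = 47.2%.
LTV = 359,000/599,000 = 59.9%.
Reserves = 35,460/2,450 = 14.5 months.
Program A: score 613 < 700; DTI 47.2% > 45%; employment 17 ≥ 12 mo → does not qualify.
Program B: score 613 < 660; DTI 47.2% > 45%; LTV 59.9% ≤ 110%; reserves 14.5 ≥ 4 mo → does not qualify.

Neither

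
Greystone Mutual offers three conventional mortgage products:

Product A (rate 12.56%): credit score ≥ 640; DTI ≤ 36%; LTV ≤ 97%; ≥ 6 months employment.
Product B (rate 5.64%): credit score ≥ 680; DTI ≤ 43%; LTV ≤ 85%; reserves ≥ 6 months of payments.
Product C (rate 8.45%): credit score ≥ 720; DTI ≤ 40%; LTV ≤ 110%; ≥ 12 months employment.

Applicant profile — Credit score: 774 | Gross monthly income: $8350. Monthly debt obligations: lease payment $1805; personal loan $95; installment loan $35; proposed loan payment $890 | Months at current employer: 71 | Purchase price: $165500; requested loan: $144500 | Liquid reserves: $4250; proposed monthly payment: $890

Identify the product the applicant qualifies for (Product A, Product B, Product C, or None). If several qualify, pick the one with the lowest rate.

Total debts = (1,805 + 95 + 35 + 890) = 2,825; DTI = 2,825/8,350 = 33.8%.
LTV = 144,500/165,500 = 87.3%.
Reserves = 4,250/890 = 4.8 months.
Product A: score 774 ≥ 640; DTI 33.8% ≤ 36%; LTV 87.3% ≤ 97%; employment 71 ≥ 6 mo → qualifies.
Product B: score 774 ≥ 680; DTI 33.8% ≤ 43%; LTV 87.3% > 85%; reserves 4.8 < 6 mo → does not qualify.
Product C: score 774 ≥ 720; DTI 33.8% ≤ 40%; LTV 87.3% ≤ 110%; employment 71 ≥ 12 mo → qualifies.
Qualifying: Product A, Product C. Lowest rate is 8.45% → Product C.

Product C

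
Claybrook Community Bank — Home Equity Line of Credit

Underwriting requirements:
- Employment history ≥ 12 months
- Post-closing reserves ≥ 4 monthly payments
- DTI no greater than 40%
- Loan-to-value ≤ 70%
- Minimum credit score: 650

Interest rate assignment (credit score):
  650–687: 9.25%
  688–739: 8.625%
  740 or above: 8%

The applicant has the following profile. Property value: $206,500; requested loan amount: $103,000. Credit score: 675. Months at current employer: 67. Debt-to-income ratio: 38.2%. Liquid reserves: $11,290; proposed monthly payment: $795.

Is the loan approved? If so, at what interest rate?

Approved at 9.25%

Credit score 675 ≥ 650 (meets minimum)
DTI 38.2% is within the 40% limit
Employment 67 ≥ 12 months
Liquid reserves cover 11,290/795 = 14.2 months — ≥ 4 required
LTV = 103,000/206,500 = 49.9% ≤ 70%
All requirements met. Score 675 falls in the 650–687 tier → 9.25%.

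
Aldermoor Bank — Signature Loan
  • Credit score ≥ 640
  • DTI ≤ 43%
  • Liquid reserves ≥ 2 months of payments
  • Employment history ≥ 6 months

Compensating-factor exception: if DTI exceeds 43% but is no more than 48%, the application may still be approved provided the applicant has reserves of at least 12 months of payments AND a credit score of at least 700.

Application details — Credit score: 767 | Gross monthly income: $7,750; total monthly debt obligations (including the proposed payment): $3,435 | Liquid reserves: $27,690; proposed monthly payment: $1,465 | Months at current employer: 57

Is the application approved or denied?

Approved

Credit score 767 ≥ 640 (meets base)
DTI: 3,435 ÷ 7,750 = 44.3%, over the 43% base limit.
Reserves = 27,690/1,465 = 18.9 months ≥ 2
Employment 57 ≥ 6 months
44.3% falls in the override range (43%–48%), so the compensating-factor test applies.
Reserves 18.9 ≥ 12 months; credit score 767 ≥ 700.
Both override conditions satisfied; DTI exception granted.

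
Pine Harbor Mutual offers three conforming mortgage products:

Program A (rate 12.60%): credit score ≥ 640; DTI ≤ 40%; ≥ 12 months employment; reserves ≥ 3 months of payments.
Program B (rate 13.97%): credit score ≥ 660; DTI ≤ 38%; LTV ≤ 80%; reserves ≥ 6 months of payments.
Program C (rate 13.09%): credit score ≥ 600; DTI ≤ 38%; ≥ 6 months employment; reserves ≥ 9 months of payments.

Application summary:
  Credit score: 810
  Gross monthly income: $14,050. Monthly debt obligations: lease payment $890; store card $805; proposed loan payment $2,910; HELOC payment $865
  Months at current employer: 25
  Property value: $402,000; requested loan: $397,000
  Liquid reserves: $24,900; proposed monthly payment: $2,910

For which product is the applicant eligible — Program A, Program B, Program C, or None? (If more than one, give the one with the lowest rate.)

Total debts = (890 + 805 + 2,910 + 865) = 5,470; DTI = 5,470/14,050 = 38.9%.
LTV = 397,000/402,000 = 98.8%.
Reserves = 24,900/2,910 = 8.6 months.
Program A: score 810 ≥ 640; DTI 38.9% ≤ 40%; employment 25 ≥ 12 mo; reserves 8.6 ≥ 3 mo → qualifies.
Program B: score 810 ≥ 660; DTI 38.9% > 38%; LTV 98.8% > 80%; reserves 8.6 ≥ 6 mo → does not qualify.
Program C: score 810 ≥ 600; DTI 38.9% > 38%; employment 25 ≥ 6 mo; reserves 8.6 < 9 mo → does not qualify.

Program A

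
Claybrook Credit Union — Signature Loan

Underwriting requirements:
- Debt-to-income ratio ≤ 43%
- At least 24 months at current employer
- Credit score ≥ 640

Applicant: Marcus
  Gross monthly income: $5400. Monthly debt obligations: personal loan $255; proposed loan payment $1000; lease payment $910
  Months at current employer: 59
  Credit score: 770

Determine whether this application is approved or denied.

Total monthly debts = (255 + 1,000 + 910) = 2,165. Debt-to-income = 2,165/5,400 = 40.1% — meets 43% limit
Employment 59 ≥ 24 months
Credit score 770 ≥ 640 (meets)
All criteria satisfied.

Approved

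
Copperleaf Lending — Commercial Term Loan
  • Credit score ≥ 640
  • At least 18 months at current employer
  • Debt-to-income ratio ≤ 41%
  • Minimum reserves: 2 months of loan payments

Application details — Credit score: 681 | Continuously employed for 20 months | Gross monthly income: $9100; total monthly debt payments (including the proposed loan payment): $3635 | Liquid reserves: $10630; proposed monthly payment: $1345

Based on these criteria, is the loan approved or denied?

Approved

Credit score 681 ≥ 640 (meets)
Employment 20 ≥ 18 months
Debt-to-income = 3,635/9,100 = 39.9% — meets 41% limit
Reserves = 10,630/1,345 = 7.9 months ≥ 2
All criteria satisfied.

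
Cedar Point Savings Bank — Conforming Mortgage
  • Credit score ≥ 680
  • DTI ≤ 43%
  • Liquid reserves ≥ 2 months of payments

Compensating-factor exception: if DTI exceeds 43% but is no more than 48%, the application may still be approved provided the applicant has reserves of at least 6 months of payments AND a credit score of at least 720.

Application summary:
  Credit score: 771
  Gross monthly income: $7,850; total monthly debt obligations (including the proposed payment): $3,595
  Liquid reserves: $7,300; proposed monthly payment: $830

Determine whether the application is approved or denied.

Approved

Credit score 771 ≥ 680 (meets base)
DTI: 3,595 ÷ 7,850 = 45.8%, over the 43% base limit.
Reserves: 7,300 ÷ 830 = 8.8 months (meets 2-month minimum)
45.8% falls in the override range (43%–48%), so the compensating-factor test applies.
Reserves 8.8 ≥ 6 months; credit score 771 ≥ 720.
Both override conditions satisfied; DTI exception granted.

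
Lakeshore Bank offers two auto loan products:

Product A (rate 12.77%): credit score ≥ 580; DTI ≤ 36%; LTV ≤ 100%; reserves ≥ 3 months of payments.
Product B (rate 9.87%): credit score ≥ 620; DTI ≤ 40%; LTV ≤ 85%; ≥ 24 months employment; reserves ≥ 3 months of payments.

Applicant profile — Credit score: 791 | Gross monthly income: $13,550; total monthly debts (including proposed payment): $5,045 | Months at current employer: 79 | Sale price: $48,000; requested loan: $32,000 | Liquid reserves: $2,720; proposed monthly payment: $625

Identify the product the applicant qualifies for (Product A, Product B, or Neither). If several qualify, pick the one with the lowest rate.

Product B

DTI = 5,045/13,550 = 37.2%.
LTV = 32,000/48,000 = 66.7%.
Reserves = 2,720/625 = 4.4 months.
Product A: score 791 ≥ 580; DTI 37.2% > 36%; LTV 66.7% ≤ 100%; reserves 4.4 ≥ 3 mo → does not qualify.
Product B: score 791 ≥ 620; DTI 37.2% ≤ 40%; LTV 66.7% ≤ 85%; employment 79 ≥ 24 mo; reserves 4.4 ≥ 3 mo → qualifies.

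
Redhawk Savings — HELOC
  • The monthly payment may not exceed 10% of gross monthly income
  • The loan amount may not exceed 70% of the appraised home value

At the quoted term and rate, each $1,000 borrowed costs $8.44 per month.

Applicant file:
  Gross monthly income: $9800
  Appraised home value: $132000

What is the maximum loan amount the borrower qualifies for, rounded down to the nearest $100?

Payment cap: 10% × $9,800 = $980/month.
At $8.44 per $1,000, that supports 980/8.44 × 1,000 ≈ $116,113 → $116,100.
LTV cap: 70% × $132,000 = $92,400 → $92,400.
Binding constraint: loan-to-value.

$92,400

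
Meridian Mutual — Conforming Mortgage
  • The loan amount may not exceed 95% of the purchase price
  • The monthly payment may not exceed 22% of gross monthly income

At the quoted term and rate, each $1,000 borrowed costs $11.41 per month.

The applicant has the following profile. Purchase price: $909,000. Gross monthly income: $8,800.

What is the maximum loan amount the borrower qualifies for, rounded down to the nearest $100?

$169,600

Payment cap: 22% × $8,800 = $1,936/month.
At $11.41 per $1,000, that supports 1,936/11.41 × 1,000 ≈ $169,675 → $169,600.
LTV cap: 95% × $909,000 = $863,550 → $863,500.
Binding constraint: payment-to-income.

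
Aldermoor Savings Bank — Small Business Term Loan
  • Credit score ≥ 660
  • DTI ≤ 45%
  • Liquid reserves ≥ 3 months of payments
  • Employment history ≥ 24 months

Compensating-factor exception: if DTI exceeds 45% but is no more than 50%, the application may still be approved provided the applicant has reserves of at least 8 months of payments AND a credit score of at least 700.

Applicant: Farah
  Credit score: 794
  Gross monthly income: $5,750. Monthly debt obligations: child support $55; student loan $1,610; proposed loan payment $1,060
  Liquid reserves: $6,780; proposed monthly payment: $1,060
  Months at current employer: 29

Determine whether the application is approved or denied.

Denied

Credit score 794 ≥ 660 (meets base)
Total debts = (55 + 1,610 + 1,060) = 2,725. DTI: 2,725 ÷ 5,750 = 47.4%, over the 45% base limit.
Reserves = 6,780/1,060 = 6.4 months ≥ 3
Employment 29 ≥ 24 months
DTI 47.4% is within the 45%–50% exception band; checking compensating factors.
Override check — reserves: 6.4 mo (short of 8); score: 794 (ok).
Override conditions not both satisfied; exception does not apply.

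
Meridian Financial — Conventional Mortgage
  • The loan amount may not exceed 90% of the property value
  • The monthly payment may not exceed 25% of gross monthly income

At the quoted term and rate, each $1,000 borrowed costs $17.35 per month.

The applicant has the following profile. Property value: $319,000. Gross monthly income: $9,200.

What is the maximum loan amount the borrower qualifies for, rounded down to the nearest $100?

Payment cap: 25% × $9,200 = $2,300/month.
At $17.35 per $1,000, that supports 2,300/17.35 × 1,000 ≈ $132,564 → $132,500.
LTV cap: 90% × $319,000 = $287,100 → $287,100.
Binding constraint: payment-to-income.

$132,500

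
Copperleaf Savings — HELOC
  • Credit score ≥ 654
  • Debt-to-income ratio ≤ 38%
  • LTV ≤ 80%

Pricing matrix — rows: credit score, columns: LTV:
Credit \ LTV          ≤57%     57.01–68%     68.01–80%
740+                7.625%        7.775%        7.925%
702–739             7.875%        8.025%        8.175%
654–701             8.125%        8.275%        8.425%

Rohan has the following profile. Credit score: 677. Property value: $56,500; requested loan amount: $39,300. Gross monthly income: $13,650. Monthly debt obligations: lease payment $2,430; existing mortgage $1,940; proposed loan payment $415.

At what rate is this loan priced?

8.425%

Credit score 677 ≥ 654; Total monthly debts = (2,430 + 1,940 + 415) = 4,785. DTI = 4,785/13,650 = 35.1% ≤ 38%
LTV: 39,300 ÷ 56,500 = 69.6%, within 80% cap
Score 677 is in the 654–701 band; LTV 69.6% is in the 68.01–80% band → 8.425%.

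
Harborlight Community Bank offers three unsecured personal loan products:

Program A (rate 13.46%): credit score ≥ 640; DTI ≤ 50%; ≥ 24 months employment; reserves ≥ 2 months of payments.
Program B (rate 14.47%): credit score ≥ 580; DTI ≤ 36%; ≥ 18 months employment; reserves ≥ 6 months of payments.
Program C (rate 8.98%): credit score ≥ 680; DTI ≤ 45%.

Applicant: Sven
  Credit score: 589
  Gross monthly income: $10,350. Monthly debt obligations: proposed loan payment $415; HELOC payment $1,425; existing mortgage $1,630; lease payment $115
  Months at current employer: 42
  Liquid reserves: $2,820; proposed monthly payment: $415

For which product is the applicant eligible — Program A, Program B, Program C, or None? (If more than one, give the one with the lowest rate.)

Total debts = (415 + 1,425 + 1,630 + 115) = 3,585; DTI = 3,585/10,350 = 34.6%.
Reserves = 2,820/415 = 6.8 months.
Program A: score 589 < 640; DTI 34.6% ≤ 50%; employment 42 ≥ 24 mo; reserves 6.8 ≥ 2 mo → does not qualify.
Program B: score 589 ≥ 580; DTI 34.6% ≤ 36%; employment 42 ≥ 18 mo; reserves 6.8 ≥ 6 mo → qualifies.
Program C: score 589 < 680; DTI 34.6% ≤ 45% → does not qualify.

Program B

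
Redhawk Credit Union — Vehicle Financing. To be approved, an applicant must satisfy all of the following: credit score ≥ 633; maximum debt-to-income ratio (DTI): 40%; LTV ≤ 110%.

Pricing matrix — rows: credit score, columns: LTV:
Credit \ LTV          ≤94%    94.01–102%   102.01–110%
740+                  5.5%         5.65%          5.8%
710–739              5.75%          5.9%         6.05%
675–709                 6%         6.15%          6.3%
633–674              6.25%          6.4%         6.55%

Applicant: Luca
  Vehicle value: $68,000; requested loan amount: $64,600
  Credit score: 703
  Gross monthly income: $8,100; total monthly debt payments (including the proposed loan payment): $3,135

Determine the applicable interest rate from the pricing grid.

6.15%

Credit score 703 ≥ 633; DTI: 3,135 ÷ 8,100 = 38.7%, within the 40% cap
Loan-to-value = 64,600/68,000 = 95% — pass (110% max)
Row: 703 falls in 675–709. Column: 95% falls in 94.01–102%. Rate = 6.15%.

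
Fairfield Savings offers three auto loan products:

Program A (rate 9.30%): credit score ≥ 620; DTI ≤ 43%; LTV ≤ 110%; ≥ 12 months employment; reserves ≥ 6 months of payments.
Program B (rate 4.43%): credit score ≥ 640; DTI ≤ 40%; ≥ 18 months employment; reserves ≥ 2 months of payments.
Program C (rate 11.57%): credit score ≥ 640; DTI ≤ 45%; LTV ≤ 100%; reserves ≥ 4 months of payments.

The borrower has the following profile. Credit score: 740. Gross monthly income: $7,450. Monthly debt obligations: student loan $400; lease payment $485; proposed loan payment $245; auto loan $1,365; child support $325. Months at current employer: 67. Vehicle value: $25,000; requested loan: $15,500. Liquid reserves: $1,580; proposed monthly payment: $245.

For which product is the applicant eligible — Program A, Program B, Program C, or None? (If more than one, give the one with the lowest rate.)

Total debts = (400 + 485 + 245 + 1,365 + 325) = 2,820; DTI = 2,820/7,450 = 37.9%.
LTV = 15,500/25,000 = 62%.
Reserves = 1,580/245 = 6.4 months.
Program A: score 740 ≥ 620; DTI 37.9% ≤ 43%; LTV 62% ≤ 110%; employment 67 ≥ 12 mo; reserves 6.4 ≥ 6 mo → qualifies.
Program B: score 740 ≥ 640; DTI 37.9% ≤ 40%; employment 67 ≥ 18 mo; reserves 6.4 ≥ 2 mo → qualifies.
Program C: score 740 ≥ 640; DTI 37.9% ≤ 45%; LTV 62% ≤ 100%; reserves 6.4 ≥ 4 mo → qualifies.
Qualifying: Program A, Program B, Program C. Lowest rate is 4.43% → Program B.

Program B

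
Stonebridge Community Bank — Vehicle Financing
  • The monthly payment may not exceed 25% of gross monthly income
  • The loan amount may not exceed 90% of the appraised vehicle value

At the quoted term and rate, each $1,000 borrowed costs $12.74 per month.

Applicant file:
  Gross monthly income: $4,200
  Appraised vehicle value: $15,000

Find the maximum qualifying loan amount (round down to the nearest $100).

$13,500

Payment cap: 25% × $4,200 = $1,050/month.
At $12.74 per $1,000, that supports 1,050/12.74 × 1,000 ≈ $82,417 → $82,400.
LTV cap: 90% × $15,000 = $13,500 → $13,500.
Binding constraint: loan-to-value.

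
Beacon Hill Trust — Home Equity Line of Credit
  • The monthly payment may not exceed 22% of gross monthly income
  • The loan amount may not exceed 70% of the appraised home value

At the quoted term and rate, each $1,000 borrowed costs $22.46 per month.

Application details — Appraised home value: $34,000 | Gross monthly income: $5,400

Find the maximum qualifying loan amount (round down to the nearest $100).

$23,800

Payment cap: 22% × $5,400 = $1,188/month.
At $22.46 per $1,000, that supports 1,188/22.46 × 1,000 ≈ $52,894 → $52,800.
LTV cap: 70% × $34,000 = $23,800 → $23,800.
Binding constraint: loan-to-value.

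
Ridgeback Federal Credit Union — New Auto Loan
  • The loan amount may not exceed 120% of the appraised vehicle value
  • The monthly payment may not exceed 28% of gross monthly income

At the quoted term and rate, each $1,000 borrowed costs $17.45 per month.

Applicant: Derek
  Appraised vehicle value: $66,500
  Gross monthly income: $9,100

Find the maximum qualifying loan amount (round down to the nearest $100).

$79,800

Payment cap: 28% × $9,100 = $2,548/month.
At $17.45 per $1,000, that supports 2,548/17.45 × 1,000 ≈ $146,017 → $146,000.
LTV cap: 120% × $66,500 = $79,800 → $79,800.
Binding constraint: loan-to-value.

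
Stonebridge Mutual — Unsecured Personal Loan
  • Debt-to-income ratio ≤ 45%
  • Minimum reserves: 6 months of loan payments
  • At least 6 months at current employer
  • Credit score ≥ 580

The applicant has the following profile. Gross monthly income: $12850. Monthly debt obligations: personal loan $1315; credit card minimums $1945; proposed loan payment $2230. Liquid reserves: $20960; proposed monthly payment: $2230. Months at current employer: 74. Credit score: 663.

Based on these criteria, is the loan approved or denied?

Approved

Total monthly debts = (1,315 + 1,945 + 2,230) = 5,490. DTI = 5,490/12,850 = 42.7% ≤ 45%
Reserves = 20,960/2,230 = 9.4 months ≥ 6
Employment 74 ≥ 6 months
Credit score 663 ≥ 580 (meets)
All criteria satisfied.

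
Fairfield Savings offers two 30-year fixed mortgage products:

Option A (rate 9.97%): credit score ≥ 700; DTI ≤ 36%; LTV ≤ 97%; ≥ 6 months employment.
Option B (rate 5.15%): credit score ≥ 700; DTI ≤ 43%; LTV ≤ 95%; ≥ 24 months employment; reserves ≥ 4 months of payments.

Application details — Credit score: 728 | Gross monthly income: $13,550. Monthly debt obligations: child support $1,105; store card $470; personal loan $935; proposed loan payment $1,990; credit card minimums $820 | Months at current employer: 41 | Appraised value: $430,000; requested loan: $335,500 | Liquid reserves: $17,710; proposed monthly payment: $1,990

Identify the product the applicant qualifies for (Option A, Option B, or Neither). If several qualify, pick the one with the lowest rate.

Total debts = (1,105 + 470 + 935 + 1,990 + 820) = 5,320; DTI = 5,320/13,550 = 39.3%.
LTV = 335,500/430,000 = 78%.
Reserves = 17,710/1,990 = 8.9 months.
Option A: score 728 ≥ 700; DTI 39.3% > 36%; LTV 78% ≤ 97%; employment 41 ≥ 6 mo → does not qualify.
Option B: score 728 ≥ 700; DTI 39.3% ≤ 43%; LTV 78% ≤ 95%; employment 41 ≥ 24 mo; reserves 8.9 ≥ 4 mo → qualifies.

Option B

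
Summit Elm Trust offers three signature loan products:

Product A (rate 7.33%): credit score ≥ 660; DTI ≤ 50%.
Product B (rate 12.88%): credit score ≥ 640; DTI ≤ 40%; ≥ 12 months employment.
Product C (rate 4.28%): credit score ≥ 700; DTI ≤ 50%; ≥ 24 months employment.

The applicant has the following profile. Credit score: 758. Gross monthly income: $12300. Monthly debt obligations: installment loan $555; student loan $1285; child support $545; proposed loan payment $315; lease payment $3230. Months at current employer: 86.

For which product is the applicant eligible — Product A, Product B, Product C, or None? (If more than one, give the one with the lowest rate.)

Total debts = (555 + 1,285 + 545 + 315 + 3,230) = 5,930; DTI = 5,930/12,300 = 48.2%.
Product A: score 758 ≥ 660; DTI 48.2% ≤ 50% → qualifies.
Product B: score 758 ≥ 640; DTI 48.2% > 40%; employment 86 ≥ 12 mo → does not qualify.
Product C: score 758 ≥ 700; DTI 48.2% ≤ 50%; employment 86 ≥ 24 mo → qualifies.
Qualifying: Product A, Product C. Lowest rate is 4.28% → Product C.

Product C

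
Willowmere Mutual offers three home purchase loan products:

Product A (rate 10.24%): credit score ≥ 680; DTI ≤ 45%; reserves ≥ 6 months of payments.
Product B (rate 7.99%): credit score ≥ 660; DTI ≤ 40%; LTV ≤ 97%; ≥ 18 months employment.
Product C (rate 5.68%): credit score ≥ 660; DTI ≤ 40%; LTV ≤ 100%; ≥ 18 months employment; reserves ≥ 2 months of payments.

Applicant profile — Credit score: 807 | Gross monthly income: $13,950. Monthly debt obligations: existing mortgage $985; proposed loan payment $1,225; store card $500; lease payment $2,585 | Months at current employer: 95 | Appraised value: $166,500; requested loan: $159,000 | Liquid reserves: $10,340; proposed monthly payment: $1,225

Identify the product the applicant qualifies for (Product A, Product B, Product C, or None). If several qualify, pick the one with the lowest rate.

Total debts = (985 + 1,225 + 500 + 2,585) = 5,295; DTI = 5,295/13,950 = 38%.
LTV = 159,000/166,500 = 95.5%.
Reserves = 10,340/1,225 = 8.4 months.
Product A: score 807 ≥ 680; DTI 38% ≤ 45%; reserves 8.4 ≥ 6 mo → qualifies.
Product B: score 807 ≥ 660; DTI 38% ≤ 40%; LTV 95.5% ≤ 97%; employment 95 ≥ 18 mo → qualifies.
Product C: score 807 ≥ 660; DTI 38% ≤ 40%; LTV 95.5% ≤ 100%; employment 95 ≥ 18 mo; reserves 8.4 ≥ 2 mo → qualifies.
Qualifying: Product A, Product B, Product C. Lowest rate is 5.68% → Product C.

Product C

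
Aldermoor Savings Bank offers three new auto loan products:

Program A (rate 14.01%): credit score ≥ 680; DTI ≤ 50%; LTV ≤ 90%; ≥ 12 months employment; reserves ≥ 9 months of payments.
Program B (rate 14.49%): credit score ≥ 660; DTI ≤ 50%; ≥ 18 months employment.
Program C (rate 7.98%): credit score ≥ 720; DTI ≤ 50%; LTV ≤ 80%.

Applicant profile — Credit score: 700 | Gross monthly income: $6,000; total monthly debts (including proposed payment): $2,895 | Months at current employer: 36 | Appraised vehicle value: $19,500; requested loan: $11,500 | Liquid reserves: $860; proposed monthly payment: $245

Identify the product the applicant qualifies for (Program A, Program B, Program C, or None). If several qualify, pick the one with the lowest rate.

DTI = 2,895/6,000 = 48.2%.
LTV = 11,500/19,500 = 59%.
Reserves = 860/245 = 3.5 months.
Program A: score 700 ≥ 680; DTI 48.2% ≤ 50%; LTV 59% ≤ 90%; employment 36 ≥ 12 mo; reserves 3.5 < 9 mo → does not qualify.
Program B: score 700 ≥ 660; DTI 48.2% ≤ 50%; employment 36 ≥ 18 mo → qualifies.
Program C: score 700 < 720; DTI 48.2% ≤ 50%; LTV 59% ≤ 80% → does not qualify.

Program B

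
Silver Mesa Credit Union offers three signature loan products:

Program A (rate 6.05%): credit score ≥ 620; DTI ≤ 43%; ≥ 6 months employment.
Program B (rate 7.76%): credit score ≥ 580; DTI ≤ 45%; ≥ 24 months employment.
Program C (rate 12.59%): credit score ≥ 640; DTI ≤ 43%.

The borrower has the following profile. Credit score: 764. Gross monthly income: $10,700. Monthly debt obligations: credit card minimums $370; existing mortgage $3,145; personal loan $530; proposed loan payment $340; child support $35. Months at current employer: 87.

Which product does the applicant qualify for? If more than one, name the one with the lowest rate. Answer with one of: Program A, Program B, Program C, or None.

Program A

Total debts = (370 + 3,145 + 530 + 340 + 35) = 4,420; DTI = 4,420/10,700 = 41.3%.
Program A: score 764 ≥ 620; DTI 41.3% ≤ 43%; employment 87 ≥ 6 mo → qualifies.
Program B: score 764 ≥ 580; DTI 41.3% ≤ 45%; employment 87 ≥ 24 mo → qualifies.
Program C: score 764 ≥ 640; DTI 41.3% ≤ 43% → qualifies.
Qualifying: Program A, Program B, Program C. Lowest rate is 6.05% → Program A.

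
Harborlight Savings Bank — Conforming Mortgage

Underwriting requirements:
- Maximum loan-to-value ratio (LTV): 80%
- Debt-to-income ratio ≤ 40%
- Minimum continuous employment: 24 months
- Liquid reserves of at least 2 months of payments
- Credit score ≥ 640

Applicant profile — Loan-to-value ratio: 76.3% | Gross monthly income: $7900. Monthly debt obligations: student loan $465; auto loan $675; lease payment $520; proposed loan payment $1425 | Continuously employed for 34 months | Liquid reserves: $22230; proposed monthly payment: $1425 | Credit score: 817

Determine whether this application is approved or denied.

LTV 76.3% — within 80%
Total monthly debts = (465 + 675 + 520 + 1,425) = 3,085. DTI: 3,085 ÷ 7,900 = 39.1%, within the 40% cap
Employment 34 ≥ 24 months
Liquid reserves cover 22,230/1,425 = 15.6 months — ≥ 2 required
Credit score 817 ≥ 640 (meets)
All criteria satisfied.

Approved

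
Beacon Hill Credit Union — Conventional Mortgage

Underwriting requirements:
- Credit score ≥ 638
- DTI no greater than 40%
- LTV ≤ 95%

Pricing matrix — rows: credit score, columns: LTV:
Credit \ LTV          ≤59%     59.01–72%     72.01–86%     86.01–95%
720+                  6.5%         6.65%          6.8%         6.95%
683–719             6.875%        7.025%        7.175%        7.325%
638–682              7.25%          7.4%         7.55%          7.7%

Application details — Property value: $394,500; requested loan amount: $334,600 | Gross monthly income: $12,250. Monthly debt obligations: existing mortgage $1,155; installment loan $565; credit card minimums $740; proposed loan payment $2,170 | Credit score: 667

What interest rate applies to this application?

Credit score 667 ≥ 638; Total monthly debts = (1,155 + 565 + 740 + 2,170) = 4,630. DTI: 4,630 ÷ 12,250 = 37.8%, within the 40% cap
LTV = 334,600/394,500 = 84.8% ≤ 95%
Credit 667 → row 638–682; LTV 84.8% → column 72.01–86%. Grid cell → 7.55%.

7.55%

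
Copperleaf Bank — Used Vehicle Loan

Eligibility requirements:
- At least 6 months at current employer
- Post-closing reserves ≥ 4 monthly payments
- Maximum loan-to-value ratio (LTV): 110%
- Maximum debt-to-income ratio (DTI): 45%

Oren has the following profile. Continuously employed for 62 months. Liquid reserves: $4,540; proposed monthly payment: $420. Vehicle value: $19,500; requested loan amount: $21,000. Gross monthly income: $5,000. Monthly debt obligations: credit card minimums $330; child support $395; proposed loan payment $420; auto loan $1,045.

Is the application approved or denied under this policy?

Approved

Employment 62 ≥ 6 months
Reserves = 4,540/420 = 10.8 months ≥ 4
LTV = 21,000/19,500 = 107.7% ≤ 110%
Total monthly debts = (330 + 395 + 420 + 1,045) = 2,190. DTI = 2,190/5,000 = 43.8% ≤ 45%
All criteria satisfied.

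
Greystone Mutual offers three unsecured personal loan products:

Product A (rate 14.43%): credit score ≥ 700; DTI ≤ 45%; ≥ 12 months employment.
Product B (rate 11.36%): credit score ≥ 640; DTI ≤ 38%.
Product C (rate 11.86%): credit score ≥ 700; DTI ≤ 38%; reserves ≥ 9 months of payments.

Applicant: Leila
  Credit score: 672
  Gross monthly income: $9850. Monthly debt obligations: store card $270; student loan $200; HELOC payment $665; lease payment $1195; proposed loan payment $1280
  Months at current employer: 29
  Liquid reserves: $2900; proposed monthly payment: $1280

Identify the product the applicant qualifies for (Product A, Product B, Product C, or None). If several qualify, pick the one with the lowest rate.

Total debts = (270 + 200 + 665 + 1,195 + 1,280) = 3,610; DTI = 3,610/9,850 = 36.6%.
Reserves = 2,900/1,280 = 2.3 months.
Product A: score 672 < 700; DTI 36.6% ≤ 45%; employment 29 ≥ 12 mo → does not qualify.
Product B: score 672 ≥ 640; DTI 36.6% ≤ 38% → qualifies.
Product C: score 672 < 700; DTI 36.6% ≤ 38%; reserves 2.3 < 9 mo → does not qualify.

Product B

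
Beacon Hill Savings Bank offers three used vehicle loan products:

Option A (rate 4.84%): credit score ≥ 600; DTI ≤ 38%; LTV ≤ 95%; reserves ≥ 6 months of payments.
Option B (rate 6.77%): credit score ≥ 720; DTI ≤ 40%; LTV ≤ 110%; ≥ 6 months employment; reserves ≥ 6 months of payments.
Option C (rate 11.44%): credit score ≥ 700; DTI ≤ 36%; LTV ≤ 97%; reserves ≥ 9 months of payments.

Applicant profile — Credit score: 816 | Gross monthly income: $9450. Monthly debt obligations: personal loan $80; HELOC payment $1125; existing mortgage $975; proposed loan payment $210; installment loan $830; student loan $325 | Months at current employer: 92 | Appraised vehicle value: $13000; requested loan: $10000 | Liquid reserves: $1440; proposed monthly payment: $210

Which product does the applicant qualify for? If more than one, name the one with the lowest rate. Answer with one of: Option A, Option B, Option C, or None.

Total debts = (80 + 1,125 + 975 + 210 + 830 + 325) = 3,545; DTI = 3,545/9,450 = 37.5%.
LTV = 10,000/13,000 = 76.9%.
Reserves = 1,440/210 = 6.9 months.
Option A: score 816 ≥ 600; DTI 37.5% ≤ 38%; LTV 76.9% ≤ 95%; reserves 6.9 ≥ 6 mo → qualifies.
Option B: score 816 ≥ 720; DTI 37.5% ≤ 40%; LTV 76.9% ≤ 110%; employment 92 ≥ 6 mo; reserves 6.9 ≥ 6 mo → qualifies.
Option C: score 816 ≥ 700; DTI 37.5% > 36%; LTV 76.9% ≤ 97%; reserves 6.9 < 9 mo → does not qualify.
Qualifying: Option A, Option B. Lowest rate is 4.84% → Option A.

Option A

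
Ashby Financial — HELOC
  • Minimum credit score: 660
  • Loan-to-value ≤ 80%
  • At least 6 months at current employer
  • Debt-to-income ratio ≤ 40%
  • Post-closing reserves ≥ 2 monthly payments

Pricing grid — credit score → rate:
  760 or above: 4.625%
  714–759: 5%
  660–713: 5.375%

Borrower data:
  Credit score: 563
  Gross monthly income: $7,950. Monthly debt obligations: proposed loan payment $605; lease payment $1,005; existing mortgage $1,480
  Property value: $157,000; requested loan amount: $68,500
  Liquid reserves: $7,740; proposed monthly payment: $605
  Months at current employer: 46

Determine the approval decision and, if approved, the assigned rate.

Denied

Credit score 563 < 660 (below minimum)
Total monthly debts = (605 + 1,005 + 1,480) = 3,090. Debt-to-income = 3,090/7,950 = 38.9% — meets 40% limit
Reserves = 7,740/605 = 12.8 months ≥ 2
Employment 46 ≥ 6 months
LTV = 68,500/157,000 = 43.6% ≤ 80%
Not all requirements met → denied.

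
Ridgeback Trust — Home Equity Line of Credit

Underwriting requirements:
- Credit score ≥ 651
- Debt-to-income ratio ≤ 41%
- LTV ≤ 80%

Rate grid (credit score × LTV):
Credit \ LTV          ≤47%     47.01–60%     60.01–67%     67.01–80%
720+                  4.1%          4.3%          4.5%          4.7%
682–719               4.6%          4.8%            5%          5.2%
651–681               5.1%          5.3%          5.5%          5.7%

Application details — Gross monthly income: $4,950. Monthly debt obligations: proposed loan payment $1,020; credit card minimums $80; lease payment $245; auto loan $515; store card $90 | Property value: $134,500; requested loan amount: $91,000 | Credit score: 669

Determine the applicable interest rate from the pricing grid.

Credit score 669 ≥ 651; Total monthly debts = (1,020 + 80 + 245 + 515 + 90) = 1,950. DTI = 1,950/4,950 = 39.4% ≤ 41%
Loan-to-value = 91,000/134,500 = 67.7% — pass (80% max)
Row: 669 falls in 651–681. Column: 67.7% falls in 67.01–80%. Rate = 5.7%.

5.7%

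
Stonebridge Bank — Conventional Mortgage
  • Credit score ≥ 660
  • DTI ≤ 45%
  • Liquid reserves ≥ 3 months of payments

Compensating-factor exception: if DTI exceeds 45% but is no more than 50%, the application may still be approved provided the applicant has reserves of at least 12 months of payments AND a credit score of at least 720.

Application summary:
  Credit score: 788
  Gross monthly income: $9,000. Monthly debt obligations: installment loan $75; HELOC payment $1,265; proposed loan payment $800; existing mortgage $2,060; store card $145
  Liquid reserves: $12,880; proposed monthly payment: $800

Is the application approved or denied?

Credit score 788 ≥ 660 (meets base)
Total debts = (75 + 1,265 + 800 + 2,060 + 145) = 4,345. DTI: 4,345 ÷ 9,000 = 48.3%, over the 45% base limit.
Liquid reserves cover 12,880/800 = 16.1 months — ≥ 3 required
DTI 48.3% is within the 45%–50% exception band; checking compensating factors.
Reserves 16.1 ≥ 12 months; credit score 788 ≥ 720.
Both compensating conditions met → exception applies.

Approved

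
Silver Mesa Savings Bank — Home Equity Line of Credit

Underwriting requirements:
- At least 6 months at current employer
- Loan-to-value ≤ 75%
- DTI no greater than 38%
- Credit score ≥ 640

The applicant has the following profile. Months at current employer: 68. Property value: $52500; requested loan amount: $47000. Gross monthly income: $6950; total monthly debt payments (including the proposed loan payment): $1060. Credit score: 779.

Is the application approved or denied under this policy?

Denied

Employment 68 ≥ 6 months
Loan-to-value = 47,000/52,500 = 89.5% — fail (75% max)
Debt-to-income = 1,060/6,950 = 15.3% — meets 38% limit
Credit score 779 ≥ 640 (meets)
Fails on LTV.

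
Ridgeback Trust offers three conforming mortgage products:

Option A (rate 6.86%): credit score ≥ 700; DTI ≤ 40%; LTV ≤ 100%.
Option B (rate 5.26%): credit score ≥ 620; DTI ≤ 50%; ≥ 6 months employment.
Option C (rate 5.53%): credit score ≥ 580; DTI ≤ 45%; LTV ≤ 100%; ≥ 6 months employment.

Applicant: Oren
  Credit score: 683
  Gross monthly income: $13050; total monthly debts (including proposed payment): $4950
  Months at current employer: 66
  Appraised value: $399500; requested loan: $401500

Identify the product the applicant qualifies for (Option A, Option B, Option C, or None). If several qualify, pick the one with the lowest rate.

DTI = 4,950/13,050 = 37.9%.
LTV = 401,500/399,500 = 100.5%.
Option A: score 683 < 700; DTI 37.9% ≤ 40%; LTV 100.5% > 100% → does not qualify.
Option B: score 683 ≥ 620; DTI 37.9% ≤ 50%; employment 66 ≥ 6 mo → qualifies.
Option C: score 683 ≥ 580; DTI 37.9% ≤ 45%; LTV 100.5% > 100%; employment 66 ≥ 6 mo → does not qualify.

Option B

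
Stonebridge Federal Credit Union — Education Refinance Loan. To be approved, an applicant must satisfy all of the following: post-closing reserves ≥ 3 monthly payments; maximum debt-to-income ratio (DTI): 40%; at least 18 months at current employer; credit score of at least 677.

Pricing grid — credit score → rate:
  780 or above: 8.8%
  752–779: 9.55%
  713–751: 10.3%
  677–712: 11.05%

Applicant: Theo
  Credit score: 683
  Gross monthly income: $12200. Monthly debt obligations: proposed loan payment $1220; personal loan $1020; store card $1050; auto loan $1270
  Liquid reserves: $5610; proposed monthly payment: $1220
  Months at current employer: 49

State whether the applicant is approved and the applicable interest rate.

Approved at 11.05%

Credit score 683 ≥ 677 (meets minimum)
Reserves: 5,610 ÷ 1,220 = 4.6 months (meets 3-month minimum)
Employment 49 ≥ 18 months
Total monthly debts = (1,220 + 1,020 + 1,050 + 1,270) = 4,560. DTI = 4,560/12,200 = 37.4% ≤ 40%
All requirements met. Score 683 falls in the 677–712 tier → 11.05%.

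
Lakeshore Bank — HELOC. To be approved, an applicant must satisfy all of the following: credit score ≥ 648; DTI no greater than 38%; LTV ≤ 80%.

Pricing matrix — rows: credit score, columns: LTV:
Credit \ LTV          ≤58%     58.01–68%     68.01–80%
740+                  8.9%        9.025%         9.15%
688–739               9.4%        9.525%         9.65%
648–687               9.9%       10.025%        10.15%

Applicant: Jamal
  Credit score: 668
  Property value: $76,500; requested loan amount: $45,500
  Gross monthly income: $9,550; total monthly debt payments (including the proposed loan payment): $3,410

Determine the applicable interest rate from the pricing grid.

10.025%

Credit score 668 ≥ 648; DTI: 3,410 ÷ 9,550 = 35.7%, within the 38% cap
Loan-to-value = 45,500/76,500 = 59.5% — pass (80% max)
Score 668 is in the 648–687 band; LTV 59.5% is in the 58.01–68% band → 10.025%.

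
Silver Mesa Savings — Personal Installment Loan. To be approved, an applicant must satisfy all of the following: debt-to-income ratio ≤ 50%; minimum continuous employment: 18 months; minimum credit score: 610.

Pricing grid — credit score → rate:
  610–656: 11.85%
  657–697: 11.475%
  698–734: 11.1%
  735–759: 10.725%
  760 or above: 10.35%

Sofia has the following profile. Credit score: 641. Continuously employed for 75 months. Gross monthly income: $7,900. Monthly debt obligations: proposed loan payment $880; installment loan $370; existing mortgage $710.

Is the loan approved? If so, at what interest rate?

Credit score 641 ≥ 610 (meets minimum)
Employment 75 ≥ 18 months
Total monthly debts = (880 + 370 + 710) = 1,960. DTI = 1,960/7,900 = 24.8% ≤ 50%
All requirements met. Score 641 falls in the 610–656 tier → 11.85%.

Approved at 11.85%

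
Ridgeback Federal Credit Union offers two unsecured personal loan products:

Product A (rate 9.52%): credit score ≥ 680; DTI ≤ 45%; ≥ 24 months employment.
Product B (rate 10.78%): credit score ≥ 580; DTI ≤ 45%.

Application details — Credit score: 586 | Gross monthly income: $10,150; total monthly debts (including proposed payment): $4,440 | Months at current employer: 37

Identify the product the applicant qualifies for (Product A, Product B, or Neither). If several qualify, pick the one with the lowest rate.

DTI = 4,440/10,150 = 43.7%.
Product A: score 586 < 680; DTI 43.7% ≤ 45%; employment 37 ≥ 24 mo → does not qualify.
Product B: score 586 ≥ 580; DTI 43.7% ≤ 45% → qualifies.

Product B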